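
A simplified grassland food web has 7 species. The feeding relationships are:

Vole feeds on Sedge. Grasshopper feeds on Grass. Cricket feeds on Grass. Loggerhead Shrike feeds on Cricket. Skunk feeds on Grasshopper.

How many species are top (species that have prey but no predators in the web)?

3

Top species (has prey, but nothing eats it): Vole, Loggerhead Shrike, Skunk.
Count: 3.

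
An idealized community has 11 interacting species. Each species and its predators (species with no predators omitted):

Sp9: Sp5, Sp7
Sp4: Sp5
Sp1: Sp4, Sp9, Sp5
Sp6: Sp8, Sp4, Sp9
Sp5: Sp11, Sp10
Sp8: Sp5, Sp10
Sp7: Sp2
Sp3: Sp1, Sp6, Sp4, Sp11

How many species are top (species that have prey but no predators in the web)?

3

Top species (has prey, but nothing eats it): Sp11, Sp10, Sp2.
Count: 3.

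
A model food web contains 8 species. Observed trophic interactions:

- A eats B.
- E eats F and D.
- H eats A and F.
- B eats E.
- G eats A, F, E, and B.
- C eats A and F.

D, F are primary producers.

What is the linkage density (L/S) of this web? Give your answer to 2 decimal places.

There are L = 12 links among S = 8 species.
L/S = 12/8 = 1.5000 ≈ 1.50.

L/S = 1.50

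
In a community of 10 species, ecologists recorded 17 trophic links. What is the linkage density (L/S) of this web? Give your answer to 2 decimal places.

L/S = 1.70

There are L = 17 links among S = 10 species.
L/S = 17/10 = 1.7000 ≈ 1.70.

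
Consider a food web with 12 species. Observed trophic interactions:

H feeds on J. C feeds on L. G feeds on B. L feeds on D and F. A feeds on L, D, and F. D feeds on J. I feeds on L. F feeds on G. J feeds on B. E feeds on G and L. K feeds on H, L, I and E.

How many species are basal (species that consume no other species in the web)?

Basal species (no prey listed): B.
Count: 1.

1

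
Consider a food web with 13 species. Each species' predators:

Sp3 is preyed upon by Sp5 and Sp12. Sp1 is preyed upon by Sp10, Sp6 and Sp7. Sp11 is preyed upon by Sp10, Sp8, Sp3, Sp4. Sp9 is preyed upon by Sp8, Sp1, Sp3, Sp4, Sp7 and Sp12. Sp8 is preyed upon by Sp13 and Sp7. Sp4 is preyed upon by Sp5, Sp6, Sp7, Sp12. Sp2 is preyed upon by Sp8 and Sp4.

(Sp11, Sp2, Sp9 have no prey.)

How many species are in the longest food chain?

3 species

One longest chain: Sp11 → Sp4 → Sp6.
It has 3 species and 2 links.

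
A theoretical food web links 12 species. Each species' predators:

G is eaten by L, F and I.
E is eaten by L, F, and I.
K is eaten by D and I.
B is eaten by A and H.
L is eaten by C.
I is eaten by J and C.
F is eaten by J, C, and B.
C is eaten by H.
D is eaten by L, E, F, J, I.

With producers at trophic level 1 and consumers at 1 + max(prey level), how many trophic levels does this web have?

6

Producers (level 1): K, G.
K → D → E → F → B → A gives A level 6.
No species has a prey at level 6, so no species reaches level 7.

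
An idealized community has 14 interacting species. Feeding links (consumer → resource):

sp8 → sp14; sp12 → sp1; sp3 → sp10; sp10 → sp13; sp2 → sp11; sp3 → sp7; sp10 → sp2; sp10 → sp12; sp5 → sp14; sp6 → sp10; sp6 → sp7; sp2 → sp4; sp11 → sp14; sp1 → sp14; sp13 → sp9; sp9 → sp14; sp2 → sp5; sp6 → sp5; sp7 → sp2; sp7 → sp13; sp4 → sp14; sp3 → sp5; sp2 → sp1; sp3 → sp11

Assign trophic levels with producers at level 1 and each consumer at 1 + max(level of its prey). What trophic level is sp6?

Trophic level 5

sp14 is a producer → level 1.
sp11 eats sp14 → level 2.
sp2 eats sp11 (level 2); other prey at levels: sp1 2, sp5 2, sp4 2 → level 3.
sp10 eats sp2 (level 3); other prey at levels: sp12 3, sp13 3 → level 4.
sp6 eats sp10 (level 4); other prey at levels: sp5 2, sp7 4 → level 5.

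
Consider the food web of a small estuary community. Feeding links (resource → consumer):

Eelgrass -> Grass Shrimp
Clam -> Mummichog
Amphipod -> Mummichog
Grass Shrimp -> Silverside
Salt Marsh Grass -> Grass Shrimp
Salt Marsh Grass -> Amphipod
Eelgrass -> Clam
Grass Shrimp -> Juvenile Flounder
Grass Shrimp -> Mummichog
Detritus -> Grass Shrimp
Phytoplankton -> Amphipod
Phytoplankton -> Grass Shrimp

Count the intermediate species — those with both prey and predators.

Intermediate species (has both prey and predators): Clam, Amphipod, Grass Shrimp.
Count: 3.

3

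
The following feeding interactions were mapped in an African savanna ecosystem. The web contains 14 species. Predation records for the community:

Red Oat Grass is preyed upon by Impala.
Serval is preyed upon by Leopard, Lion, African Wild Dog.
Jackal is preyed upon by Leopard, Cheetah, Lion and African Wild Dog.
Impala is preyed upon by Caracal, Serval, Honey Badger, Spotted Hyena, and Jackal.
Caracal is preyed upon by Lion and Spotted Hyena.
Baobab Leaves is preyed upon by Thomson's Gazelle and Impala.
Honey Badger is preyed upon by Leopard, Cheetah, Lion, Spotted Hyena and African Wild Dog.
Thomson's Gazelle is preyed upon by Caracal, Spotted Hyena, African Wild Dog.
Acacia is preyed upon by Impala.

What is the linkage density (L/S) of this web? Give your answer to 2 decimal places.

L/S = 1.86

There are L = 26 links among S = 14 species.
L/S = 26/14 = 1.8571 ≈ 1.86.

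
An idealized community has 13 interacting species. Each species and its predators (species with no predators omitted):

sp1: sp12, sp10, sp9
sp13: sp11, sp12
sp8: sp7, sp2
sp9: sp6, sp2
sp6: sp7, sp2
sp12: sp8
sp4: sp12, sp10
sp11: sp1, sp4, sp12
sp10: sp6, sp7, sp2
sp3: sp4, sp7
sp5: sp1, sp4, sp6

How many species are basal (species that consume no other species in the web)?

Basal species (no prey listed): sp13, sp5, sp3.
Count: 3.

3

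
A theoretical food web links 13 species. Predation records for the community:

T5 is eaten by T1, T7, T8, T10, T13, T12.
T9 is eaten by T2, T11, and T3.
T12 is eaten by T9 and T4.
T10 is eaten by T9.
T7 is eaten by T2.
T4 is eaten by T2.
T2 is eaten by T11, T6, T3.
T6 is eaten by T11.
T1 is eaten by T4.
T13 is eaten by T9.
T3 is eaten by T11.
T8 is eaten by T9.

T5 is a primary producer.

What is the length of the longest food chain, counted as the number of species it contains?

6 species

One longest chain: T5 → T12 → T4 → T2 → T6 → T11.
It has 6 species and 5 links.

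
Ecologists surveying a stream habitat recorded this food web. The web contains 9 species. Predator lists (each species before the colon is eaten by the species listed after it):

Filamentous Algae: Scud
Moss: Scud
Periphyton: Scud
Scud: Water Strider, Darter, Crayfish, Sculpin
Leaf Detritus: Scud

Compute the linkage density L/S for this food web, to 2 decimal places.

There are L = 8 links among S = 9 species.
L/S = 8/9 = 0.8889 ≈ 0.89.

L/S = 0.89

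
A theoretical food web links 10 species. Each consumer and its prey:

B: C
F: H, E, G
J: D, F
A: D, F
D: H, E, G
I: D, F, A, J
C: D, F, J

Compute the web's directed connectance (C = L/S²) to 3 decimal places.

The web has S = 10 species and L = 18 feeding links.
C = L / S² = 18 / 100 = 0.1800 ≈ 0.180.

C = 0.180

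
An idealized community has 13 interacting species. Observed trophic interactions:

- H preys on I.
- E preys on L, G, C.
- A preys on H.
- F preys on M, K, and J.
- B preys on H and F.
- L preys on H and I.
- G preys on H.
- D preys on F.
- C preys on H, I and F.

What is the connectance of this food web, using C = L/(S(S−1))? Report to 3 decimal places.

C = 0.109

The web has S = 13 species and L = 17 feeding links.
C = L / (S(S−1)) = 17 / 156 = 0.1090 ≈ 0.109.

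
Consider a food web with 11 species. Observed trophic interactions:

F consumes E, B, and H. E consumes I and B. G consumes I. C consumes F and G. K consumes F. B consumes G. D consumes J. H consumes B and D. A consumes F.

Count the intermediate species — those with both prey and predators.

Intermediate species (has both prey and predators): D, G, B, H, E, F.
Count: 6.

6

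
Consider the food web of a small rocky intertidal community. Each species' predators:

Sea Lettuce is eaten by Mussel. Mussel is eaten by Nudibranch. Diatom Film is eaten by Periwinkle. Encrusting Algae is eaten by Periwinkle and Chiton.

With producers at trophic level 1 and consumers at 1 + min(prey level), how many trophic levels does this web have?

3

Producers (level 1): Sea Lettuce, Diatom Film, Encrusting Algae.
Following each consumer down to its lowest-level prey: Sea Lettuce → Mussel → Nudibranch (levels 1 through 3).
All prey of Nudibranch (Mussel 2) are at level 2 or above, so Nudibranch is at level 1 + 2 = 3.
Every consumer has at least one prey at level 2 or below, so none exceeds level 3.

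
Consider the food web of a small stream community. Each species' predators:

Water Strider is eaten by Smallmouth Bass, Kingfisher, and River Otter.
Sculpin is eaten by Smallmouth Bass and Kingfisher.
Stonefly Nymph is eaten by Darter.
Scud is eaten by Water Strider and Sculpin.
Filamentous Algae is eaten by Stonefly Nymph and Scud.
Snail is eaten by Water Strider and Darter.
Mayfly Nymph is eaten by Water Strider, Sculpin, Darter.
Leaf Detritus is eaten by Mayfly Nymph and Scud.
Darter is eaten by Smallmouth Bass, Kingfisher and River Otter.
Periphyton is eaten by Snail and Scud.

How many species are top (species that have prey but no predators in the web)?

3

Top species (has prey, but nothing eats it): Kingfisher, River Otter, Smallmouth Bass.
Count: 3.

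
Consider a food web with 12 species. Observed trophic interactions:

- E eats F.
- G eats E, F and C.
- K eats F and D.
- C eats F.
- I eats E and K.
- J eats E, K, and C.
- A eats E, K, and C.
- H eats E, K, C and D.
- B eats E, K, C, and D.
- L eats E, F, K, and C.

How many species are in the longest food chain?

One longest chain: F → C → J.
It has 3 species and 2 links.

3 species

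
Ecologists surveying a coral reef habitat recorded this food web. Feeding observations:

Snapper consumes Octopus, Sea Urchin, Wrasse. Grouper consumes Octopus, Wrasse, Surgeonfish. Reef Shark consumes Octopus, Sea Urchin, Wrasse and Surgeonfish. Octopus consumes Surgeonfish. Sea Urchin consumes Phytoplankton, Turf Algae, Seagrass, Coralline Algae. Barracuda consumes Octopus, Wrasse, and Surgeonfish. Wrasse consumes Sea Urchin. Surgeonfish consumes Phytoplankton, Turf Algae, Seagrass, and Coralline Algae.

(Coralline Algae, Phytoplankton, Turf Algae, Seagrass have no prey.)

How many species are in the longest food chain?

One longest chain: Coralline Algae → Sea Urchin → Wrasse → Grouper.
It has 4 species and 3 links.

4 species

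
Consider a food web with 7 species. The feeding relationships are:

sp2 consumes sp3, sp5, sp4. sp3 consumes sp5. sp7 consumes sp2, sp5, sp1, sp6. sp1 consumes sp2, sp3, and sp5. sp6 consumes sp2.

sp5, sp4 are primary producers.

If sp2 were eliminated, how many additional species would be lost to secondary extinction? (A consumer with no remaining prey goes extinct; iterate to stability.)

Remove sp2.
Round 1: sp6 (all prey gone) → extinct.
No further losses. Total secondary extinctions: 1.

1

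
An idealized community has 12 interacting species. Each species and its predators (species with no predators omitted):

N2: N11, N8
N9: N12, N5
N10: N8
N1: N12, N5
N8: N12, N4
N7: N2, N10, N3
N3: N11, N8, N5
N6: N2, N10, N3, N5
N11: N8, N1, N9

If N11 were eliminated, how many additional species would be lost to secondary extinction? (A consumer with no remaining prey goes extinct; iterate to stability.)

2

Remove N11.
Round 1: N1 (all prey gone), N9 (all prey gone) → extinct.
No further losses. Total secondary extinctions: 2.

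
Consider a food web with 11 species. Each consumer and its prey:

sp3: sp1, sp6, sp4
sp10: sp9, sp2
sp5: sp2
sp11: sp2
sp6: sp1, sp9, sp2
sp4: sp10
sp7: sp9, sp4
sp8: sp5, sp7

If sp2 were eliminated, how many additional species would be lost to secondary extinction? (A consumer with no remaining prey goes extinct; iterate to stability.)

2

Remove sp2.
Round 1: sp5 (all prey gone), sp11 (all prey gone) → extinct.
No further losses. Total secondary extinctions: 2.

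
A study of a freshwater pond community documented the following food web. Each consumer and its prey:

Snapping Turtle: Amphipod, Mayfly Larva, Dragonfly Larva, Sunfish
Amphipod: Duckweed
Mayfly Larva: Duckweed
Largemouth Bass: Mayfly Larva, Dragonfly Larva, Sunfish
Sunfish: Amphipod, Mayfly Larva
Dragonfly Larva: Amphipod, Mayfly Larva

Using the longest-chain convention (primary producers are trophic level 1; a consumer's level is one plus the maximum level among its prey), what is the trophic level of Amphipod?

Trophic level 2

Duckweed is a producer → level 1.
Amphipod eats Duckweed → level 2.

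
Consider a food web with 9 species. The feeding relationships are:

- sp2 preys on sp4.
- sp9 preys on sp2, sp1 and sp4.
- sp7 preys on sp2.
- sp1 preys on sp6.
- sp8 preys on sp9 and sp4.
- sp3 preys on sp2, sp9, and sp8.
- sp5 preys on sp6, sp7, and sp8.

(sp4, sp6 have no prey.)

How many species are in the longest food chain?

One longest chain: sp6 → sp1 → sp9 → sp8 → sp5.
It has 5 species and 4 links.

5 species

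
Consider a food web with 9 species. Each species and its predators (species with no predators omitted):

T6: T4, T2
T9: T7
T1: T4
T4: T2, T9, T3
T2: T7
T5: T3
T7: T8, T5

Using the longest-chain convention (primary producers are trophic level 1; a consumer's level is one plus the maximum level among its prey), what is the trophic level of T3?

Trophic level 6

T6 is a producer → level 1.
T4 eats T6 (level 1); other prey at levels: T1 1 → level 2.
T2 eats T4 (level 2); other prey at levels: T6 1 → level 3.
T7 eats T2 (level 3); other prey at levels: T9 3 → level 4.
T5 eats T7 → level 5.
T3 eats T5 (level 5); other prey at levels: T4 2 → level 6.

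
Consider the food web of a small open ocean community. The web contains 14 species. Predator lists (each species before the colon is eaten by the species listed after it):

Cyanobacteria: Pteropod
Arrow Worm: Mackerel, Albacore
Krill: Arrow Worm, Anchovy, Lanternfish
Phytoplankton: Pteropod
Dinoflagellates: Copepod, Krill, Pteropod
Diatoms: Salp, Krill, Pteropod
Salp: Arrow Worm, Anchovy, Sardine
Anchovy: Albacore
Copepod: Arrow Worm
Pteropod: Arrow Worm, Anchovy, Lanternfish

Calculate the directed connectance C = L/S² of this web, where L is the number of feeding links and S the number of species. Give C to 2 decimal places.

The web has S = 14 species and L = 21 feeding links.
C = L / S² = 21 / 196 = 0.1071 ≈ 0.11.

C = 0.11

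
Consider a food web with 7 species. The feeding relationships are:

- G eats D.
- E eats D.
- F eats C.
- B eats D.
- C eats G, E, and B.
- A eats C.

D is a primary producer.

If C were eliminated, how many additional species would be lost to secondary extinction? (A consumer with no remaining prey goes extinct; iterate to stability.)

Remove C.
Round 1: A (all prey gone), F (all prey gone) → extinct.
No further losses. Total secondary extinctions: 2.

2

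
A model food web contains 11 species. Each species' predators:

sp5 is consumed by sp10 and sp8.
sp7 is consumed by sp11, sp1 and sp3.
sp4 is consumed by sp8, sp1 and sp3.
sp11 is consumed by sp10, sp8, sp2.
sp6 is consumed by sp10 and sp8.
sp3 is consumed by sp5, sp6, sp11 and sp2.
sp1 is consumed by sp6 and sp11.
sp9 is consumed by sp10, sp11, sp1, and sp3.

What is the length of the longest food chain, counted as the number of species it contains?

4 species

One longest chain: sp9 → sp3 → sp11 → sp2.
It has 4 species and 3 links.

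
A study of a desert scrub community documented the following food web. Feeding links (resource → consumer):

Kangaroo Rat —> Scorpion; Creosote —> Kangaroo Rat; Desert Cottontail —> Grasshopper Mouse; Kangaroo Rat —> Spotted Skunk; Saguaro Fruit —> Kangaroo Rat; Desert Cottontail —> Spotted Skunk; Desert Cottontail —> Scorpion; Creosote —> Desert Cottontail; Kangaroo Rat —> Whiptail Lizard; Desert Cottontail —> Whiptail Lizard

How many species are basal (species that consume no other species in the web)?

2

Basal species (no prey listed): Saguaro Fruit, Creosote.
Count: 2.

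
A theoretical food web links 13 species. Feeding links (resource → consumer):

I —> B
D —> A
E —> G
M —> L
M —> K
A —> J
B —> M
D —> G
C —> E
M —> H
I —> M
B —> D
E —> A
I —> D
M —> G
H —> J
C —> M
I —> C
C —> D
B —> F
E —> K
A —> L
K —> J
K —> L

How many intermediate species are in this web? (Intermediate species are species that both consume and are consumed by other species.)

Intermediate species (has both prey and predators): B, C, M, D, E, K, A, H.
Count: 8.

8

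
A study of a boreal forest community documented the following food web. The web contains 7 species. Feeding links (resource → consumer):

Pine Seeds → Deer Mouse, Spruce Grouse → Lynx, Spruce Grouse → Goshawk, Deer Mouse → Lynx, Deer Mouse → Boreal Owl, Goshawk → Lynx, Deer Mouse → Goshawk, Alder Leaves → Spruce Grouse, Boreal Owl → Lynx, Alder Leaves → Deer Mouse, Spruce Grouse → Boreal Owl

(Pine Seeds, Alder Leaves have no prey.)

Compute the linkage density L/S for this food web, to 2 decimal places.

L/S = 1.57

There are L = 11 links among S = 7 species.
L/S = 11/7 = 1.5714 ≈ 1.57.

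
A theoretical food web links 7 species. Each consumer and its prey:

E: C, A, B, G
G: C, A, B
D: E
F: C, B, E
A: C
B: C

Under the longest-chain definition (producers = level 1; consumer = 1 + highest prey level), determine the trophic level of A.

C is a producer → level 1.
A eats C → level 2.

Trophic level 2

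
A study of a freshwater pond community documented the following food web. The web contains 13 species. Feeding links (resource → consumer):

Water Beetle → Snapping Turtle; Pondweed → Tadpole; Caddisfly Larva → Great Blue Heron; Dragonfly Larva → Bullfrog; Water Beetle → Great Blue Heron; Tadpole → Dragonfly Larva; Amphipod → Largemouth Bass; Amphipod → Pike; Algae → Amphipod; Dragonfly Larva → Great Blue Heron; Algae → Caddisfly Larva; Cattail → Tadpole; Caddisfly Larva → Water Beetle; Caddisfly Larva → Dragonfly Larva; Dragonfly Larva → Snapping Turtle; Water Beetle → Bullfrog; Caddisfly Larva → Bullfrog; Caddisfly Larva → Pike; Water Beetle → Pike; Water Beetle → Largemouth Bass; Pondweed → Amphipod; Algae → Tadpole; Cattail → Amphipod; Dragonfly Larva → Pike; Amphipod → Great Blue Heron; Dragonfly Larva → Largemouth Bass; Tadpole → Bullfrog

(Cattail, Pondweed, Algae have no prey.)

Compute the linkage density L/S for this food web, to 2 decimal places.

There are L = 27 links among S = 13 species.
L/S = 27/13 = 2.0769 ≈ 2.08.

L/S = 2.08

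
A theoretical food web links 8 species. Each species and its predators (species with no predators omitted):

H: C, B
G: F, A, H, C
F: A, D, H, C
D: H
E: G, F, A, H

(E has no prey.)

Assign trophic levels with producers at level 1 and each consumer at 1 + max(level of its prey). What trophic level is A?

E is a producer → level 1.
G eats E → level 2.
F eats G (level 2); other prey at levels: E 1 → level 3.
A eats F (level 3); other prey at levels: E 1, G 2 → level 4.

Trophic level 4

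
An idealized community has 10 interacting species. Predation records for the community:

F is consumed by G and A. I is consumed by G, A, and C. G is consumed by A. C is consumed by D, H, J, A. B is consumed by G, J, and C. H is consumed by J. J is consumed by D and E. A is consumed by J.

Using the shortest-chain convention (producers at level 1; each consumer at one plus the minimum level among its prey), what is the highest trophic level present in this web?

3

Producers (level 1): B, I, F.
Following each consumer down to its lowest-level prey: B → J → E (levels 1 through 3).
All prey of E (J 2) are at level 2 or above, so E is at level 1 + 2 = 3.
Every consumer has at least one prey at level 2 or below, so none exceeds level 3.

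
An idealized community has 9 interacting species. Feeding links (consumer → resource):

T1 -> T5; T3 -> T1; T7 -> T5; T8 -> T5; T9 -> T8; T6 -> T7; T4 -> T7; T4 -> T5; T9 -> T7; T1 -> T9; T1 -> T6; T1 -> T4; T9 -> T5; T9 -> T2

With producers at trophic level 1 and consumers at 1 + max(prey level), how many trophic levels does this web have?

5

Producers (level 1): T2, T5.
T5 → T7 → T6 → T1 → T3 gives T3 level 5.
No species has a prey at level 5, so no species reaches level 6.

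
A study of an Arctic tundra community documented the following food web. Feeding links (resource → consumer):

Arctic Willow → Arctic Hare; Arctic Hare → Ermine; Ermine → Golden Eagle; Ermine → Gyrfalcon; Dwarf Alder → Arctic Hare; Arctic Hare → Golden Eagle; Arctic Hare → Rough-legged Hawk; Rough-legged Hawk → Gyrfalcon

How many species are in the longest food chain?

One longest chain: Arctic Willow → Arctic Hare → Ermine → Golden Eagle.
It has 4 species and 3 links.

4 species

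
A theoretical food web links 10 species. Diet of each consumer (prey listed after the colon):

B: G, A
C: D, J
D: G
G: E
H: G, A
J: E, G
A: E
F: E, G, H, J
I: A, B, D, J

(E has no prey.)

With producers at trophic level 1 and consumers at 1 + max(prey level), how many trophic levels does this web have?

4

Producers (level 1): E.
E → G → B → I gives I level 4.
No species has a prey at level 4, so no species reaches level 5.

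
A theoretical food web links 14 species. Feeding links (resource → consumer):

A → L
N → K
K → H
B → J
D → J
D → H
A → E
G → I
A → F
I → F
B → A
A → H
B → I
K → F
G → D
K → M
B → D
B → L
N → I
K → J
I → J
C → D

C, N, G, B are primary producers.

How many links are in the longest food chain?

2 links

One longest chain: B → A → E.
It has 3 species and 2 links.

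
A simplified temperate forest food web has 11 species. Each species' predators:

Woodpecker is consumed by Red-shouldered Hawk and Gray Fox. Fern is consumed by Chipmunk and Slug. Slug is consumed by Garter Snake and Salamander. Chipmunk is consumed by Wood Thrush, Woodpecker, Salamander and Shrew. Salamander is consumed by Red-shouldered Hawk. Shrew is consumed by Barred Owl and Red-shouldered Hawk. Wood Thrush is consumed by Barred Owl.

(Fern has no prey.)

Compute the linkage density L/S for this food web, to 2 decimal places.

There are L = 14 links among S = 11 species.
L/S = 14/11 = 1.2727 ≈ 1.27.

L/S = 1.27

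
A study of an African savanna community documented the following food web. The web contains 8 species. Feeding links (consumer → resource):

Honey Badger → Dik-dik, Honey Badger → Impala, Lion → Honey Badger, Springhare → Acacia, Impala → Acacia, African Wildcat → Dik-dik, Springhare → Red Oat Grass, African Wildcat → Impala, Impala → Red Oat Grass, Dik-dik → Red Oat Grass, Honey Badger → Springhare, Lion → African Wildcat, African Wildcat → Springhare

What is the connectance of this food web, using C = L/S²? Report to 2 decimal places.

The web has S = 8 species and L = 13 feeding links.
C = L / S² = 13 / 64 = 0.2031 ≈ 0.20.

C = 0.20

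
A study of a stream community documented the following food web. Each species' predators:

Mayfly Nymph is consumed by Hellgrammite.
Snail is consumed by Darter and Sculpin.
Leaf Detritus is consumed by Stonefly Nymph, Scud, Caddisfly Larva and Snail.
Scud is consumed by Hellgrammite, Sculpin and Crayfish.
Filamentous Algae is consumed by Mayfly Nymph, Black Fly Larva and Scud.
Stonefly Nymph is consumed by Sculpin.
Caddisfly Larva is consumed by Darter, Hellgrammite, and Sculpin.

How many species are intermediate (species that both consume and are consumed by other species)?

5

Intermediate species (has both prey and predators): Caddisfly Larva, Stonefly Nymph, Snail, Mayfly Nymph, Scud.
Count: 5.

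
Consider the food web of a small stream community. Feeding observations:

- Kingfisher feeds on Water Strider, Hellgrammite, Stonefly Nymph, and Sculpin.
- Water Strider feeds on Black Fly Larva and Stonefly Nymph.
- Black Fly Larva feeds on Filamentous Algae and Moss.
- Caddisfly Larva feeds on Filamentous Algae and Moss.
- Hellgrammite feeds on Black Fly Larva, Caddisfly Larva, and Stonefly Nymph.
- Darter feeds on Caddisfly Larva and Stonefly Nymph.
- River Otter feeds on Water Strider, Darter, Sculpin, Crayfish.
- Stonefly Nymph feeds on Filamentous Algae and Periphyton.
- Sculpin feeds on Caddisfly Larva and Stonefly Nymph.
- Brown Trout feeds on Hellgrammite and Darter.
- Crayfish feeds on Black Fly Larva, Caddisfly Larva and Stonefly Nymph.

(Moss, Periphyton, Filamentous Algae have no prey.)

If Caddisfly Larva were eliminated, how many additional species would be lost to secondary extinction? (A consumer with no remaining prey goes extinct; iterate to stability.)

Remove Caddisfly Larva.
Every predator of it retains at least one other prey: Sculpin still has Stonefly Nymph; Crayfish still has Stonefly Nymph, Black Fly Larva; Darter still has Stonefly Nymph; Hellgrammite still has Stonefly Nymph, Black Fly Larva.
No consumer loses all prey, so no secondary extinctions occur.

0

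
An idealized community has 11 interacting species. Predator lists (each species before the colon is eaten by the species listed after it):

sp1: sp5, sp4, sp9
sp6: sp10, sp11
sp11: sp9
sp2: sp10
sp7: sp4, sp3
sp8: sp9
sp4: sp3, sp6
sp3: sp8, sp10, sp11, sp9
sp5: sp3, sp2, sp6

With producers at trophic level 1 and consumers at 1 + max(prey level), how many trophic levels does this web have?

Producers (level 1): sp7, sp1.
sp1 → sp5 → sp3 → sp11 → sp9 gives sp9 level 5.
No species has a prey at level 5, so no species reaches level 6.

5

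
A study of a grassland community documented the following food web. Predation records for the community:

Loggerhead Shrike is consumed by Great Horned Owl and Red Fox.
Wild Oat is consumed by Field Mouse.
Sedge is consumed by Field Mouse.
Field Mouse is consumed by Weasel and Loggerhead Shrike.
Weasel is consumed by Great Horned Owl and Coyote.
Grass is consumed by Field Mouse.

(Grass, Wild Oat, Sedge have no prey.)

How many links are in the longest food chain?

One longest chain: Grass → Field Mouse → Weasel → Coyote.
It has 4 species and 3 links.

3 links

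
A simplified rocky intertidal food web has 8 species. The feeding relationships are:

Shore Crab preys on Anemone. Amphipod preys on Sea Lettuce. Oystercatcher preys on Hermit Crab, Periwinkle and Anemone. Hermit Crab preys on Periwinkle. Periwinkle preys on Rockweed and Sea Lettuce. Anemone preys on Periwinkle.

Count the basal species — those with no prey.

2

Basal species (no prey listed): Sea Lettuce, Rockweed.
Count: 2.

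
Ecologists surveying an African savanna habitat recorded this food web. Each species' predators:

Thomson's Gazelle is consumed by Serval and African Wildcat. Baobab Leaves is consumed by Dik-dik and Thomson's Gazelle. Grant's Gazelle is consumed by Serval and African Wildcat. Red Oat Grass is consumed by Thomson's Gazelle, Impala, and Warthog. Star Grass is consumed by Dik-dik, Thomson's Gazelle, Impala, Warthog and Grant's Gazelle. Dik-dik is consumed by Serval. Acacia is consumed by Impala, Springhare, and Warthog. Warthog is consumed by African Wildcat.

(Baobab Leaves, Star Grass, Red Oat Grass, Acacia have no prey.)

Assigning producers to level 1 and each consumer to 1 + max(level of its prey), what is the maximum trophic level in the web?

Producers (level 1): Baobab Leaves, Star Grass, Red Oat Grass, Acacia.
Baobab Leaves → Dik-dik → Serval gives Serval level 3.
No species has a prey at level 3, so no species reaches level 4.

3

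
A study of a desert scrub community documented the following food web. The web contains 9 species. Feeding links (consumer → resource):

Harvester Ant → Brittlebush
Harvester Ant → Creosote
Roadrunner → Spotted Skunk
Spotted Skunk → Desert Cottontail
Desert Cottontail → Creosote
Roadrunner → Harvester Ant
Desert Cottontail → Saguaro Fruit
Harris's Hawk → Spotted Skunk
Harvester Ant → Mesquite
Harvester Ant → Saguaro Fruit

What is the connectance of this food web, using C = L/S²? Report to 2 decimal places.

C = 0.12

The web has S = 9 species and L = 10 feeding links.
C = L / S² = 10 / 81 = 0.1235 ≈ 0.12.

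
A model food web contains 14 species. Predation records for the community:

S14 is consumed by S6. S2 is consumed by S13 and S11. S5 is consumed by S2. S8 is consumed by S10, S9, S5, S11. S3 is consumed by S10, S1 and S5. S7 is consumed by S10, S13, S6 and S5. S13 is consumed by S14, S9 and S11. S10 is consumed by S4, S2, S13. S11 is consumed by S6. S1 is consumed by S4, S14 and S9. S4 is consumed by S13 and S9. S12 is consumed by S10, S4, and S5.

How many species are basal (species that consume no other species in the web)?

Basal species (no prey listed): S7, S3, S12, S8.
Count: 4.

4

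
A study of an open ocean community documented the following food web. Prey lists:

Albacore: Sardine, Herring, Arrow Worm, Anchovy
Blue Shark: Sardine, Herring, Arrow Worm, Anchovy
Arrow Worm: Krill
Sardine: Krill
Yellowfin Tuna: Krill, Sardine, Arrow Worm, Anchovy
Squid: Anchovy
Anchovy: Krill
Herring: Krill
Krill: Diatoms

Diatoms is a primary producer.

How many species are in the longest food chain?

One longest chain: Diatoms → Krill → Sardine → Yellowfin Tuna.
It has 4 species and 3 links.

4 species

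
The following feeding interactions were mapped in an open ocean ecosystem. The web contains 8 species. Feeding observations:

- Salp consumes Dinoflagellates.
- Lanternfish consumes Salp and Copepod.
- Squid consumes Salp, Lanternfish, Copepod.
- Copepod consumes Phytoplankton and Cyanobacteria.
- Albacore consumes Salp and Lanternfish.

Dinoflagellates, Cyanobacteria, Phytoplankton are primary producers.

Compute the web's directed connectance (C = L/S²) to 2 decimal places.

C = 0.16

The web has S = 8 species and L = 10 feeding links.
C = L / S² = 10 / 64 = 0.1562 ≈ 0.16.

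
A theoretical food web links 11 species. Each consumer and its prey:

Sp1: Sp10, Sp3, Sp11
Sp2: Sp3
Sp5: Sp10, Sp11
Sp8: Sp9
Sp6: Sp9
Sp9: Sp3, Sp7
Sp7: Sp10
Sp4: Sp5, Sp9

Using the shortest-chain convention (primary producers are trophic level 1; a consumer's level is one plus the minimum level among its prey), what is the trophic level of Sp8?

Sp3 is a producer → level 1.
Sp9 eats Sp3 → level 2.
Sp8 eats Sp9 → level 3.
No prey of Sp8 is below level 2, so 3 is the minimum.

Trophic level 3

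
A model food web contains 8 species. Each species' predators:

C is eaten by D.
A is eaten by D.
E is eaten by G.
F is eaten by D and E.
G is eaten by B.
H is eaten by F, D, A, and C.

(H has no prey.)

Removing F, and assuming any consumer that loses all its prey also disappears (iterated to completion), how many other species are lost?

3

Remove F.
Round 1: E (all prey gone) → extinct.
Round 2: G (all prey gone) → extinct.
Round 3: B (all prey gone) → extinct.
No further losses. Total secondary extinctions: 3.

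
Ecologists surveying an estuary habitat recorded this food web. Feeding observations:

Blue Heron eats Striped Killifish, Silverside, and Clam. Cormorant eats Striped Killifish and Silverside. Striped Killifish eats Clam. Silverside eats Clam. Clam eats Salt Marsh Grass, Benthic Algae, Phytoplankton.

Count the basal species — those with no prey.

3

Basal species (no prey listed): Phytoplankton, Benthic Algae, Salt Marsh Grass.
Count: 3.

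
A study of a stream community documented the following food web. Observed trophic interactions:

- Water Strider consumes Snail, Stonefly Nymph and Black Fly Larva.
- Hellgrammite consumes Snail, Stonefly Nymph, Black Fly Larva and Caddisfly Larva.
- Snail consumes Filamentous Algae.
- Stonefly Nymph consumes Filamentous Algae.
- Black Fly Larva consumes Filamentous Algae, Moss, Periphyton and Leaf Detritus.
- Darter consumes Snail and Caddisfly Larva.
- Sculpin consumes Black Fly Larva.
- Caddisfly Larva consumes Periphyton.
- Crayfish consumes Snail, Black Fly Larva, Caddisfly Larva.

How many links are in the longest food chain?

2 links

One longest chain: Filamentous Algae → Snail → Darter.
It has 3 species and 2 links.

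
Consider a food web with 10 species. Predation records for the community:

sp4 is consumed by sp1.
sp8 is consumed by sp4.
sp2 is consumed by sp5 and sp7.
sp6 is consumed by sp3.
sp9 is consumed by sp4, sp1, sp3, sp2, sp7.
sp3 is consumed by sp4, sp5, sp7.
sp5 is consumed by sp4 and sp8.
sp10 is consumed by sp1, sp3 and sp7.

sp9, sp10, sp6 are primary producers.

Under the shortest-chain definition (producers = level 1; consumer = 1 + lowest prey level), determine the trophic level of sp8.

Trophic level 4

sp9 is a producer → level 1.
sp2 eats sp9 → level 2.
sp5 eats sp2 → level 3.
sp8 eats sp5 → level 4.
No prey of sp8 is below level 3, so 4 is the minimum.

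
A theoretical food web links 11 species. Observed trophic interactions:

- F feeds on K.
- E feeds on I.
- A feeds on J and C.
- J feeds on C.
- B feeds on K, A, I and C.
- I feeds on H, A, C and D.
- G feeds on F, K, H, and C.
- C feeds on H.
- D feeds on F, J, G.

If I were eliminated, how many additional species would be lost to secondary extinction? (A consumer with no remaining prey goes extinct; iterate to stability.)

Remove I.
Round 1: E (all prey gone) → extinct.
No further losses. Total secondary extinctions: 1.

1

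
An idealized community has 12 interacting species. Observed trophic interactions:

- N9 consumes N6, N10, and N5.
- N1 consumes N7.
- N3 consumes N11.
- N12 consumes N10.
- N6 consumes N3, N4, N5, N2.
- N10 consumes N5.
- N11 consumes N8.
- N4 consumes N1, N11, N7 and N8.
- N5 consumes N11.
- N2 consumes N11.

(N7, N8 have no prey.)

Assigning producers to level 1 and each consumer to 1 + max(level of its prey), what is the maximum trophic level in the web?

Producers (level 1): N7, N8.
N8 → N11 → N5 → N10 → N12 gives N12 level 5.
No species has a prey at level 5, so no species reaches level 6.

5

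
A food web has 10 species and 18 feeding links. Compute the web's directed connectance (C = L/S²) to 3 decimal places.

The web has S = 10 species and L = 18 feeding links.
C = L / S² = 18 / 100 = 0.1800 ≈ 0.180.

C = 0.180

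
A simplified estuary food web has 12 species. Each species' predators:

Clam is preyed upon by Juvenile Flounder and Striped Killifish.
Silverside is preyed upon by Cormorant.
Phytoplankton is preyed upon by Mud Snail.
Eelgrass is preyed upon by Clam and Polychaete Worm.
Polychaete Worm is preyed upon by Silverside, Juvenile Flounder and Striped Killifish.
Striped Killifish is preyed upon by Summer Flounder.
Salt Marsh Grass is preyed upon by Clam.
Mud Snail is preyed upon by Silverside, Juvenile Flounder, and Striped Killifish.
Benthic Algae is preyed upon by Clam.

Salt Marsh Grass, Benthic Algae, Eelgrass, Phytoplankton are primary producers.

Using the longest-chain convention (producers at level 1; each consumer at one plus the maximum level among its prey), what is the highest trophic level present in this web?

Producers (level 1): Salt Marsh Grass, Benthic Algae, Eelgrass, Phytoplankton.
Eelgrass → Polychaete Worm → Striped Killifish → Summer Flounder gives Summer Flounder level 4.
No species has a prey at level 4, so no species reaches level 5.

4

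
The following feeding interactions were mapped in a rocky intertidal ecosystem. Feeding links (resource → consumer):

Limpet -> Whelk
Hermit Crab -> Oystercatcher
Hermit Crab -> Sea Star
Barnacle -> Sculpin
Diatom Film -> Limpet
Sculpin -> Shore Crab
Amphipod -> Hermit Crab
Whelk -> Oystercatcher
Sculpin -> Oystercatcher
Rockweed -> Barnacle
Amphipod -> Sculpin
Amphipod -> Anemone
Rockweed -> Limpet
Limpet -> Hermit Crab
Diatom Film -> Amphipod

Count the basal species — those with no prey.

Basal species (no prey listed): Diatom Film, Rockweed.
Count: 2.

2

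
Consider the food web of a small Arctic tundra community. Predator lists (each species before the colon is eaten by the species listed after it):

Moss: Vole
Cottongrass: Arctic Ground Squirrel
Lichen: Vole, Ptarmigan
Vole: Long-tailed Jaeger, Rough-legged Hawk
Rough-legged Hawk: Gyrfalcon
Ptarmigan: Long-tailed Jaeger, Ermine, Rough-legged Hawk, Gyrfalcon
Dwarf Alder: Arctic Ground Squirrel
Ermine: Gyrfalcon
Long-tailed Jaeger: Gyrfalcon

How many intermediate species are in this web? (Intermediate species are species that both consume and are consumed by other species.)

Intermediate species (has both prey and predators): Vole, Ptarmigan, Long-tailed Jaeger, Ermine, Rough-legged Hawk.
Count: 5.

5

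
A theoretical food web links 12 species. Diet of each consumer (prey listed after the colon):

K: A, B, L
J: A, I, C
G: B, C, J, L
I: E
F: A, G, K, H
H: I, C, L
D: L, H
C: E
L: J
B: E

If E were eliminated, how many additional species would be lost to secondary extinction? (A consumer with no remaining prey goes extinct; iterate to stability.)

3

Remove E.
Round 1: I (all prey gone), B (all prey gone), C (all prey gone) → extinct.
No further losses. Total secondary extinctions: 3.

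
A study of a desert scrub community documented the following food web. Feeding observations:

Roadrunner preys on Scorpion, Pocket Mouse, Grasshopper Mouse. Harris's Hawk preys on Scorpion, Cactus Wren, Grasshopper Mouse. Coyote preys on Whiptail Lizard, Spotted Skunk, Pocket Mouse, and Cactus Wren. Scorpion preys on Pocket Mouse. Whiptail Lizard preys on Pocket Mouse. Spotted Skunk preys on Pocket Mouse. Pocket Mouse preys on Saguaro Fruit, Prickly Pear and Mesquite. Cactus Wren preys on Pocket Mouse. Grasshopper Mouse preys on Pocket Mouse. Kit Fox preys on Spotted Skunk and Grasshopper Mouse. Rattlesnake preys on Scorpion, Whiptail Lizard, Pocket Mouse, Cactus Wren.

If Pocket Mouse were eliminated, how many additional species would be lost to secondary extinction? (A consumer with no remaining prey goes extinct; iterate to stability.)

Remove Pocket Mouse.
Round 1: Whiptail Lizard (all prey gone), Spotted Skunk (all prey gone), Scorpion (all prey gone), Grasshopper Mouse (all prey gone), Cactus Wren (all prey gone) → extinct.
Round 2: Harris's Hawk (all prey gone), Roadrunner (all prey gone), Kit Fox (all prey gone), Coyote (all prey gone), Rattlesnake (all prey gone) → extinct.
No further losses. Total secondary extinctions: 10.

10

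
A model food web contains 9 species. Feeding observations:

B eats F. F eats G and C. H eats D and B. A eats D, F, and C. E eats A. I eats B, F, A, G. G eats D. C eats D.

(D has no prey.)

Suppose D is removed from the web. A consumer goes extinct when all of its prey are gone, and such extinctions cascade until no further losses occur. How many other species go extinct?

Remove D.
Round 1: C (all prey gone), G (all prey gone) → extinct.
Round 2: F (all prey gone) → extinct.
Round 3: B (all prey gone), A (all prey gone) → extinct.
Round 4: I (all prey gone), H (all prey gone), E (all prey gone) → extinct.
No further losses. Total secondary extinctions: 8.

8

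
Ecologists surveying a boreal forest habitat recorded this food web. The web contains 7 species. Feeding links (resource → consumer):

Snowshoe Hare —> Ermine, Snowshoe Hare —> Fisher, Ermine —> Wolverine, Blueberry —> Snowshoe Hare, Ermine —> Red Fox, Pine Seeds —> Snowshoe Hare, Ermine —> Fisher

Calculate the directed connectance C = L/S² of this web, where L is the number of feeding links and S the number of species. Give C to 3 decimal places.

The web has S = 7 species and L = 7 feeding links.
C = L / S² = 7 / 49 = 0.1429 ≈ 0.143.

C = 0.143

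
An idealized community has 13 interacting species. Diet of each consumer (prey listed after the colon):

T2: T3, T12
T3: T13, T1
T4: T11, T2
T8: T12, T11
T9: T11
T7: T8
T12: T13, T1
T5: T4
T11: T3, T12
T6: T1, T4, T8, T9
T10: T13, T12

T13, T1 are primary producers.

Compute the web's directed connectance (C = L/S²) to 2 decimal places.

C = 0.12

The web has S = 13 species and L = 21 feeding links.
C = L / S² = 21 / 169 = 0.1243 ≈ 0.12.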